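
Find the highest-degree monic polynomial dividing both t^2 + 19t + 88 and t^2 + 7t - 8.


Factor each:
  t^2 + 19t + 88 = (t + 8)(t + 11)
  t^2 + 7t - 8 = (t + 8)(t - 1)
Common monic factor: t + 8


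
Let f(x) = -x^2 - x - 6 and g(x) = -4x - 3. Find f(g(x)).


Substitute g(x) into f:
f(g(x)) = -1*(-4x - 3)^2 + (-1)*(-4x - 3) + (-6)
(-4x - 3)^2 = 16x^2 + 24x + 9
Expand and combine: -16x^2 - 20x - 12


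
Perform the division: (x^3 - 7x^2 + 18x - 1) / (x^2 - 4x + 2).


(x^3 - 7x^2 + 18x - 1) / (x^2 - 4x + 2)
Step 1: x * (x^2 - 4x + 2) = x^3 - 4x^2 + 2x; subtract.
Step 2: -3 * (x^2 - 4x + 2) = -3x^2 + 12x - 6; subtract.
Quotient: x - 3, Remainder: 4x + 5


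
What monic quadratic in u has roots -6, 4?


p(u) = (u + 6)(u - 4)
Expand: u^2 + 2u - 24


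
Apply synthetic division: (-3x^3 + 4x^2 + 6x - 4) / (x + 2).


Synthetic division with c = -2. Coefficients: -3, 4, 6, -4
Bring down -3.
  -3 * -2 = 6; 6 + 4 = 10
  10 * -2 = -20; -20 + 6 = -14
  -14 * -2 = 28; 28 - 4 = 24
Quotient: -3x^2 + 10x - 14, Remainder: 24


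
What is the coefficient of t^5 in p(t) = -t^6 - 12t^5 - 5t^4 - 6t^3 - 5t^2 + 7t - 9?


Read off the coefficient of t^5: -12


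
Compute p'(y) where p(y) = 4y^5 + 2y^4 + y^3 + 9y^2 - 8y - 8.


Apply the power rule term by term:
  d/dy(4y^5) = 20y^4
  d/dy(2y^4) = 8y^3
  d/dy(y^3) = 3y^2
  d/dy(9y^2) = 18y
  d/dy(-8y) = -8
  d/dy(-8) = 0
p'(y) = 20y^4 + 8y^3 + 3y^2 + 18y - 8


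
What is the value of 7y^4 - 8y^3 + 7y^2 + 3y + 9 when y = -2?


Using direct substitution:
  7 * (-2)^4 = 112
  -8 * (-2)^3 = 64
  7 * (-2)^2 = 28
  3 * (-2)^1 = -6
  constant: 9
Sum = 112 + 64 + 28 - 6 + 9 = 207


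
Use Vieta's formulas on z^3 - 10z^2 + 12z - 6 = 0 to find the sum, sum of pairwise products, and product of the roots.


Monic cubic z^3+bz^2+cz+d=0: sum=-b, pairwise sum=c, product=-d.
b=-10, c=12, d=-6
r1+r2+r3 = 10
r1r2+r1r3+r2r3 = 12
r1r2r3 = 6


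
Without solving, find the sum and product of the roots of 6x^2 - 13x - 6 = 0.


For ax^2+bx+c=0: sum = -b/a, product = c/a.
a=6, b=-13, c=-6
Sum = -(-13)/6 = 13/6
Product = (-6)/6 = -1


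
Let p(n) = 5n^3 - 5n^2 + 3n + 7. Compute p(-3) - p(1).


p(-3) = -182
p(1) = 10
p(-3) - p(1) = -182 - 10 = -192


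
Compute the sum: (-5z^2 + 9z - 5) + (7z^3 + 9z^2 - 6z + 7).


Align terms by degree and add:
  -5z^2 + 9z - 5
+ 7z^3 + 9z^2 - 6z + 7
= 7z^3 + 4z^2 + 3z + 2


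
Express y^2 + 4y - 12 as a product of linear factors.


Roots satisfy r1 + r2 = -b/a = -4 and r1*r2 = c/a = -12.
So r1 = 2, r2 = -6.
y^2 + 4y - 12 = (y - r1)(y - r2) = (y - 2)(y + 6)


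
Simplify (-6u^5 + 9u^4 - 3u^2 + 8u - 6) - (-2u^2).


Distribute the minus sign:
  (-6u^5 + 9u^4 - 3u^2 + 8u - 6)
- (-2u^2)
Negate second polynomial: 2u^2
Add: -6u^5 + 9u^4 - u^2 + 8u - 6


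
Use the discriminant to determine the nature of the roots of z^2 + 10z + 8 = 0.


D = b^2 - 4ac = (10)^2 - 4(1)(8) = 100 - 32 = 68
Since D > 0: two distinct irrational roots


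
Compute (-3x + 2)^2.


Expand (-3x + 2)^2 by repeated multiplication:
= 9x^2 - 12x + 4


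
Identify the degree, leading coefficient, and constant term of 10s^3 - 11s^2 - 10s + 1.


Highest power of s is 3, with coefficient 10. Constant term is 1.
Degree = 3, leading coefficient = 10, constant term = 1


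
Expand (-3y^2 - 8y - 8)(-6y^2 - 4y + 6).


Distribute each term of the first polynomial:
  (-3y^2)(-6y^2 - 4y + 6) = 18y^4 + 12y^3 - 18y^2
  (-8y)(-6y^2 - 4y + 6) = 48y^3 + 32y^2 - 48y
  (-8)(-6y^2 - 4y + 6) = 48y^2 + 32y - 48
Sum: 18y^4 + 60y^3 + 62y^2 - 16y - 48


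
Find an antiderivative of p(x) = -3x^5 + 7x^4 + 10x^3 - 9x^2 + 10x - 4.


Reverse power rule on each term:
  ∫ -3x^5 dx = -(1/2)x^6
  ∫ 7x^4 dx = (7/5)x^5
  ∫ 10x^3 dx = (5/2)x^4
  ∫ -9x^2 dx = -3x^3
  ∫ 10x dx = 5x^2
  ∫ -4 dx = -4x
F(x) = -(1/2)x^6 + (7/5)x^5 + (5/2)x^4 - 3x^3 + 5x^2 - 4x + C


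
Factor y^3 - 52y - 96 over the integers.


Try integer roots (divisors of -96). y=-2: p(-2)=0.
Divide out (y + 2): quotient is y^2 - 2y - 48.
Factor the quadratic: (y + 6)(y - 8)
Result: (y + 2)(y + 6)(y - 8)


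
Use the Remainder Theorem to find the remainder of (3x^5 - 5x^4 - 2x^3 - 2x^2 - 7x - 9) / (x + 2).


By the Remainder Theorem, the remainder equals p(-2):
  3*(-2)^5 = -96
  -5*(-2)^4 = -80
  -2*(-2)^3 = 16
  -2*(-2)^2 = -8
  -7*(-2)^1 = 14
  constant: -9
Sum: -96 - 80 + 16 - 8 + 14 - 9 = -163


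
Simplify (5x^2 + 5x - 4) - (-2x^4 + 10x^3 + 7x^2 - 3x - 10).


Distribute the minus sign:
  (5x^2 + 5x - 4)
- (-2x^4 + 10x^3 + 7x^2 - 3x - 10)
Negate second polynomial: 2x^4 - 10x^3 - 7x^2 + 3x + 10
Add: 2x^4 - 10x^3 - 2x^2 + 8x + 6


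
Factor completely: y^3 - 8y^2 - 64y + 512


Try integer roots (divisors of 512). y=8: p(8)=0.
Divide out (y - 8): quotient is y^2 - 64.
Factor the quadratic: (y - 8)(y + 8)
Result: (y - 8)(y - 8)(y + 8)


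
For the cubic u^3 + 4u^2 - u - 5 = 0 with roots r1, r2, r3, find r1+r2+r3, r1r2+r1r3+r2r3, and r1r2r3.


Monic cubic u^3+bu^2+cu+d=0: sum=-b, pairwise sum=c, product=-d.
b=4, c=-1, d=-5
r1+r2+r3 = -4
r1r2+r1r3+r2r3 = -1
r1r2r3 = 5


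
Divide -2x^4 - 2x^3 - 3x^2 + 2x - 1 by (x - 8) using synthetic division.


Synthetic division with c = 8. Coefficients: -2, -2, -3, 2, -1
Bring down -2.
  -2 * 8 = -16; -16 - 2 = -18
  -18 * 8 = -144; -144 - 3 = -147
  -147 * 8 = -1176; -1176 + 2 = -1174
  -1174 * 8 = -9392; -9392 - 1 = -9393
Quotient: -2x^3 - 18x^2 - 147x - 1174, Remainder: -9393


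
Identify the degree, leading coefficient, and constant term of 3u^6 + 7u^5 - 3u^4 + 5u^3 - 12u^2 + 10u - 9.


Highest power of u is 6, with coefficient 3. Constant term is -9.
Degree = 6, leading coefficient = 3, constant term = -9


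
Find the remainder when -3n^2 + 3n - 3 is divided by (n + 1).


By the Remainder Theorem, the remainder equals p(-1):
  -3*(-1)^2 = -3
  3*(-1)^1 = -3
  constant: -3
Sum: -3 - 3 - 3 = -9


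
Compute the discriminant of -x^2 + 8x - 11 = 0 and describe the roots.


D = b^2 - 4ac = (8)^2 - 4(-1)(-11) = 64 - 44 = 20
Since D > 0: two distinct irrational roots


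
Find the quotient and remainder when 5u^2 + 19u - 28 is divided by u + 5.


(5u^2 + 19u - 28) / (u + 5)
Step 1: 5u * (u + 5) = 5u^2 + 25u; subtract.
Step 2: -6 * (u + 5) = -6u - 30; subtract.
Quotient: 5u - 6, Remainder: 2


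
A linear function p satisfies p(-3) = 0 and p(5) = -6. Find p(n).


p(n) = mn + b. Using p(-3)=0, p(5)=-6:
m = (0 + 6)/(-3 - 5) = 6/-8 = -3/4
b = 0 - m*(-3) = 0 - 9/4 = -9/4
p(n) = -(3/4)n - (9/4)


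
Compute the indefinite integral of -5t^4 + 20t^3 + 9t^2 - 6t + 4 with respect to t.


Reverse power rule on each term:
  ∫ -5t^4 dt = -t^5
  ∫ 20t^3 dt = 5t^4
  ∫ 9t^2 dt = 3t^3
  ∫ -6t dt = -3t^2
  ∫ 4 dt = 4t
F(t) = -t^5 + 5t^4 + 3t^3 - 3t^2 + 4t + C


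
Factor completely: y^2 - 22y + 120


Roots satisfy r1 + r2 = -b/a = 22 and r1*r2 = c/a = 120.
So r1 = 10, r2 = 12.
y^2 - 22y + 120 = (y - r1)(y - r2) = (y - 10)(y - 12)


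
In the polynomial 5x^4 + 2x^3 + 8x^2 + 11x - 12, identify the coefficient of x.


Read off the coefficient of x: 11


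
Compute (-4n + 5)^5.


Expand (-4n + 5)^5 by repeated multiplication:
  (-4n + 5)^2 = 16n^2 - 40n + 25
  (-4n + 5)^3 = -64n^3 + 240n^2 - 300n + 125
  (-4n + 5)^4 = 256n^4 - 1280n^3 + 2400n^2 - 2000n + 625
= -1024n^5 + 6400n^4 - 16000n^3 + 20000n^2 - 12500n + 3125


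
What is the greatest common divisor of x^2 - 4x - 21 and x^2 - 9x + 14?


Factor each:
  x^2 - 4x - 21 = (x - 7)(x + 3)
  x^2 - 9x + 14 = (x - 7)(x - 2)
Common monic factor: x - 7


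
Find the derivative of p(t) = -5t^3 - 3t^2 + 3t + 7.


Apply the power rule term by term:
  d/dt(-5t^3) = -15t^2
  d/dt(-3t^2) = -6t
  d/dt(3t) = 3
  d/dt(7) = 0
p'(t) = -15t^2 - 6t + 3


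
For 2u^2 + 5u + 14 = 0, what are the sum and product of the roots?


For au^2+bu+c=0: sum = -b/a, product = c/a.
a=2, b=5, c=14
Sum = -(5)/2 = -5/2
Product = (14)/2 = 7


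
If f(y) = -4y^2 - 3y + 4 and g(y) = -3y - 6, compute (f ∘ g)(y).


Substitute g(y) into f:
f(g(y)) = -4*(-3y - 6)^2 + (-3)*(-3y - 6) + 4
(-3y - 6)^2 = 9y^2 + 36y + 36
Expand and combine: -36y^2 - 135y - 122


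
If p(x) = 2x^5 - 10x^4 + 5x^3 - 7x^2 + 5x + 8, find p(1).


Using direct substitution:
  2 * (1)^5 = 2
  -10 * (1)^4 = -10
  5 * (1)^3 = 5
  -7 * (1)^2 = -7
  5 * (1)^1 = 5
  constant: 8
Sum = 2 - 10 + 5 - 7 + 5 + 8 = 3


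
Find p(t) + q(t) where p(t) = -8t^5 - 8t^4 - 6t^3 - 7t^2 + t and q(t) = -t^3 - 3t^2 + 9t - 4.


Align terms by degree and add:
  -8t^5 - 8t^4 - 6t^3 - 7t^2 + t
  -t^3 - 3t^2 + 9t - 4
= -8t^5 - 8t^4 - 7t^3 - 10t^2 + 10t - 4


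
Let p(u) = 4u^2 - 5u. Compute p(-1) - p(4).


p(-1) = 9
p(4) = 44
p(-1) - p(4) = 9 - 44 = -35


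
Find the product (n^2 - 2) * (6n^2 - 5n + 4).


Distribute each term of the first polynomial:
  (n^2)(6n^2 - 5n + 4) = 6n^4 - 5n^3 + 4n^2
  (-2)(6n^2 - 5n + 4) = -12n^2 + 10n - 8
Sum: 6n^4 - 5n^3 - 8n^2 + 10n - 8


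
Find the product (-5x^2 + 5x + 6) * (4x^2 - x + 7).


Distribute each term of the first polynomial:
  (-5x^2)(4x^2 - x + 7) = -20x^4 + 5x^3 - 35x^2
  (5x)(4x^2 - x + 7) = 20x^3 - 5x^2 + 35x
  (6)(4x^2 - x + 7) = 24x^2 - 6x + 42
Sum: -20x^4 + 25x^3 - 16x^2 + 29x + 42


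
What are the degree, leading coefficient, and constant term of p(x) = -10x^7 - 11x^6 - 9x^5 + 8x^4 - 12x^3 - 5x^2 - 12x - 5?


Highest power of x is 7, with coefficient -10. Constant term is -5.
Degree = 7, leading coefficient = -10, constant term = -5


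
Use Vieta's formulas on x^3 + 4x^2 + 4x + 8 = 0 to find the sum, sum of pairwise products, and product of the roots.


Monic cubic x^3+bx^2+cx+d=0: sum=-b, pairwise sum=c, product=-d.
b=4, c=4, d=8
r1+r2+r3 = -4
r1r2+r1r3+r2r3 = 4
r1r2r3 = -8


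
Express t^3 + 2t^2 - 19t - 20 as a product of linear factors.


Try integer roots (divisors of -20). t=-5: p(-5)=0.
Divide out (t + 5): quotient is t^2 - 3t - 4.
Factor the quadratic: (t + 1)(t - 4)
Result: (t + 5)(t + 1)(t - 4)


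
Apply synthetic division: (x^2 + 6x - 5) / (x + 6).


Synthetic division with c = -6. Coefficients: 1, 6, -5
Bring down 1.
  1 * -6 = -6; -6 + 6 = 0
  0 * -6 = 0; 0 - 5 = -5
Quotient: x, Remainder: -5


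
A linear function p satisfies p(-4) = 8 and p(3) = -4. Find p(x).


p(x) = mx + b. Using p(-4)=8, p(3)=-4:
m = (8 + 4)/(-4 - 3) = 12/-7 = -12/7
b = 8 - m*(-4) = 8 - 48/7 = 8/7
p(x) = -(12/7)x + (8/7)


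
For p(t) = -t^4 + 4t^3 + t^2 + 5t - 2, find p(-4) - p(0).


p(-4) = -518
p(0) = -2
p(-4) - p(0) = -518 + 2 = -516


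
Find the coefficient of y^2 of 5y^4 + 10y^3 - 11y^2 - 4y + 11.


Read off the coefficient of y^2: -11


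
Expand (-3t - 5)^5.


Expand (-3t - 5)^5 by repeated multiplication:
  (-3t - 5)^2 = 9t^2 + 30t + 25
  (-3t - 5)^3 = -27t^3 - 135t^2 - 225t - 125
  (-3t - 5)^4 = 81t^4 + 540t^3 + 1350t^2 + 1500t + 625
= -243t^5 - 2025t^4 - 6750t^3 - 11250t^2 - 9375t - 3125


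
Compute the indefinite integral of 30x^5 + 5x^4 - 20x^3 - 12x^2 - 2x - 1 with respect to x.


Reverse power rule on each term:
  ∫ 30x^5 dx = 5x^6
  ∫ 5x^4 dx = x^5
  ∫ -20x^3 dx = -5x^4
  ∫ -12x^2 dx = -4x^3
  ∫ -2x dx = -x^2
  ∫ -1 dx = -x
F(x) = 5x^6 + x^5 - 5x^4 - 4x^3 - x^2 - x + C


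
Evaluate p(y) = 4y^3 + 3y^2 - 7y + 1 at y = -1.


Using direct substitution:
  4 * (-1)^3 = -4
  3 * (-1)^2 = 3
  -7 * (-1)^1 = 7
  constant: 1
Sum = -4 + 3 + 7 + 1 = 7


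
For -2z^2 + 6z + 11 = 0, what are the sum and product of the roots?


For az^2+bz+c=0: sum = -b/a, product = c/a.
a=-2, b=6, c=11
Sum = -(6)/-2 = 3
Product = (11)/-2 = -11/2


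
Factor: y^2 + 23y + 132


Roots satisfy r1 + r2 = -b/a = -23 and r1*r2 = c/a = 132.
So r1 = -11, r2 = -12.
y^2 + 23y + 132 = (y - r1)(y - r2) = (y + 11)(y + 12)


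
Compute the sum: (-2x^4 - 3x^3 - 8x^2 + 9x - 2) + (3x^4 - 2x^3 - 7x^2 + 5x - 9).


Align terms by degree and add:
  -2x^4 - 3x^3 - 8x^2 + 9x - 2
+ 3x^4 - 2x^3 - 7x^2 + 5x - 9
= x^4 - 5x^3 - 15x^2 + 14x - 11


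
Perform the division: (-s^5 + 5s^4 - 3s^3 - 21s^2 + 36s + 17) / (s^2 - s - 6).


(-s^5 + 5s^4 - 3s^3 - 21s^2 + 36s + 17) / (s^2 - s - 6)
Step 1: -s^3 * (s^2 - s - 6) = -s^5 + s^4 + 6s^3; subtract.
Step 2: 4s^2 * (s^2 - s - 6) = 4s^4 - 4s^3 - 24s^2; subtract.
Step 3: -5s * (s^2 - s - 6) = -5s^3 + 5s^2 + 30s; subtract.
Step 4: -2 * (s^2 - s - 6) = -2s^2 + 2s + 12; subtract.
Quotient: -s^3 + 4s^2 - 5s - 2, Remainder: 4s + 5


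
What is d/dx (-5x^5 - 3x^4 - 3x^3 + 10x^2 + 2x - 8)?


Apply the power rule term by term:
  d/dx(-5x^5) = -25x^4
  d/dx(-3x^4) = -12x^3
  d/dx(-3x^3) = -9x^2
  d/dx(10x^2) = 20x
  d/dx(2x) = 2
  d/dx(-8) = 0
p'(x) = -25x^4 - 12x^3 - 9x^2 + 20x + 2


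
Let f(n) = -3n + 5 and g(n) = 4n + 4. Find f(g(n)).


Substitute g(n) into f:
f(g(n)) = -3*(4n + 4) + 5
Expand and combine: -12n - 7


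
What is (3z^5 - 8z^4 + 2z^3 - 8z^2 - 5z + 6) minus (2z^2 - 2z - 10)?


Distribute the minus sign:
  (3z^5 - 8z^4 + 2z^3 - 8z^2 - 5z + 6)
- (2z^2 - 2z - 10)
Negate second polynomial: -2z^2 + 2z + 10
Add: 3z^5 - 8z^4 + 2z^3 - 10z^2 - 3z + 16


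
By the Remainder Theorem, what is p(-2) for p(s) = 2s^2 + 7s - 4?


By the Remainder Theorem, the remainder equals p(-2):
  2*(-2)^2 = 8
  7*(-2)^1 = -14
  constant: -4
Sum: 8 - 14 - 4 = -10


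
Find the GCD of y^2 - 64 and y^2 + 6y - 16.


Factor each:
  y^2 - 64 = (y + 8)(y - 8)
  y^2 + 6y - 16 = (y + 8)(y - 2)
Common monic factor: y + 8


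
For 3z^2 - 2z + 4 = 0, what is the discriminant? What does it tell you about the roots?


D = b^2 - 4ac = (-2)^2 - 4(3)(4) = 4 - 48 = -44
Since D < 0: two complex conjugate roots (no real roots)


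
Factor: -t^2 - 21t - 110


Roots satisfy r1 + r2 = -b/a = -21 and r1*r2 = c/a = 110.
So r1 = -10, r2 = -11.
-t^2 - 21t - 110 = -(t - r1)(t - r2) = -(t + 10)(t + 11)


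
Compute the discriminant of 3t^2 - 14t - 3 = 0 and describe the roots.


D = b^2 - 4ac = (-14)^2 - 4(3)(-3) = 196 + 36 = 232
Since D > 0: two distinct irrational roots


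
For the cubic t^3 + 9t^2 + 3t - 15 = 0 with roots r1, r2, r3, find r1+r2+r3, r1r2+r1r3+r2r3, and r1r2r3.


Monic cubic t^3+bt^2+ct+d=0: sum=-b, pairwise sum=c, product=-d.
b=9, c=3, d=-15
r1+r2+r3 = -9
r1r2+r1r3+r2r3 = 3
r1r2r3 = 15


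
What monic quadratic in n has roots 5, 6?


p(n) = (n - 5)(n - 6)
Expand: n^2 - 11n + 30


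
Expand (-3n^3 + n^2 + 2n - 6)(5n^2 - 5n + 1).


Distribute each term of the first polynomial:
  (-3n^3)(5n^2 - 5n + 1) = -15n^5 + 15n^4 - 3n^3
  (n^2)(5n^2 - 5n + 1) = 5n^4 - 5n^3 + n^2
  (2n)(5n^2 - 5n + 1) = 10n^3 - 10n^2 + 2n
  (-6)(5n^2 - 5n + 1) = -30n^2 + 30n - 6
Sum: -15n^5 + 20n^4 + 2n^3 - 39n^2 + 32n - 6


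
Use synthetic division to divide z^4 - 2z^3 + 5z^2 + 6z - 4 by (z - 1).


Synthetic division with c = 1. Coefficients: 1, -2, 5, 6, -4
Bring down 1.
  1 * 1 = 1; 1 - 2 = -1
  -1 * 1 = -1; -1 + 5 = 4
  4 * 1 = 4; 4 + 6 = 10
  10 * 1 = 10; 10 - 4 = 6
Quotient: z^3 - z^2 + 4z + 10, Remainder: 6


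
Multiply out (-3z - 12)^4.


Expand (-3z - 12)^4 by repeated multiplication:
  (-3z - 12)^2 = 9z^2 + 72z + 144
  (-3z - 12)^3 = -27z^3 - 324z^2 - 1296z - 1728
= 81z^4 + 1296z^3 + 7776z^2 + 20736z + 20736


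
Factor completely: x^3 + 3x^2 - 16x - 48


Try integer roots (divisors of -48). x=-3: p(-3)=0.
Divide out (x + 3): quotient is x^2 - 16.
Factor the quadratic: (x + 4)(x - 4)
Result: (x + 3)(x + 4)(x - 4)


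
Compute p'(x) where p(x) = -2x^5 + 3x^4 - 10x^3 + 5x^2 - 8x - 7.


Apply the power rule term by term:
  d/dx(-2x^5) = -10x^4
  d/dx(3x^4) = 12x^3
  d/dx(-10x^3) = -30x^2
  d/dx(5x^2) = 10x
  d/dx(-8x) = -8
  d/dx(-7) = 0
p'(x) = -10x^4 + 12x^3 - 30x^2 + 10x - 8


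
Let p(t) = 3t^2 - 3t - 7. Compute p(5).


Using direct substitution:
  3 * (5)^2 = 75
  -3 * (5)^1 = -15
  constant: -7
Sum = 75 - 15 - 7 = 53


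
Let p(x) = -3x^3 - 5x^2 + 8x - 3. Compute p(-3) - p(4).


p(-3) = 9
p(4) = -243
p(-3) - p(4) = 9 + 243 = 252


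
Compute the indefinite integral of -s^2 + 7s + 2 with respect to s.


Reverse power rule on each term:
  ∫ -s^2 ds = -(1/3)s^3
  ∫ 7s ds = (7/2)s^2
  ∫ 2 ds = 2s
F(s) = -(1/3)s^3 + (7/2)s^2 + 2s + C


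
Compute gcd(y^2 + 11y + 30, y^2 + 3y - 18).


Factor each:
  y^2 + 11y + 30 = (y + 6)(y + 5)
  y^2 + 3y - 18 = (y + 6)(y - 3)
Common monic factor: y + 6


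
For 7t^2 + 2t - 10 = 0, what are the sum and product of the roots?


For at^2+bt+c=0: sum = -b/a, product = c/a.
a=7, b=2, c=-10
Sum = -(2)/7 = -2/7
Product = (-10)/7 = -10/7


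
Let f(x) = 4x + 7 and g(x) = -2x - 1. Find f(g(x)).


Substitute g(x) into f:
f(g(x)) = 4*(-2x - 1) + 7
Expand and combine: -8x + 3


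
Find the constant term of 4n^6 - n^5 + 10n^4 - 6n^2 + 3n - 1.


Read off the constant term: -1


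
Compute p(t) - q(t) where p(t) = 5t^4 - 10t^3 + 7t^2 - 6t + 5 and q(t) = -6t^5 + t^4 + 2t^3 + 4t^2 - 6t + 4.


Distribute the minus sign:
  (5t^4 - 10t^3 + 7t^2 - 6t + 5)
- (-6t^5 + t^4 + 2t^3 + 4t^2 - 6t + 4)
Negate second polynomial: 6t^5 - t^4 - 2t^3 - 4t^2 + 6t - 4
Add: 6t^5 + 4t^4 - 12t^3 + 3t^2 + 1


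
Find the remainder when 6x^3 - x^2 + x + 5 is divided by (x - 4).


By the Remainder Theorem, the remainder equals p(4):
  6*(4)^3 = 384
  -1*(4)^2 = -16
  1*(4)^1 = 4
  constant: 5
Sum: 384 - 16 + 4 + 5 = 377


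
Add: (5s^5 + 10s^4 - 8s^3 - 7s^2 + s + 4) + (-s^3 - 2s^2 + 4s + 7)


Align terms by degree and add:
  5s^5 + 10s^4 - 8s^3 - 7s^2 + s + 4
  -s^3 - 2s^2 + 4s + 7
= 5s^5 + 10s^4 - 9s^3 - 9s^2 + 5s + 11


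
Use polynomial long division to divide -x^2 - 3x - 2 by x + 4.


(-x^2 - 3x - 2) / (x + 4)
Step 1: -x * (x + 4) = -x^2 - 4x; subtract.
Step 2: 1 * (x + 4) = x + 4; subtract.
Quotient: -x + 1, Remainder: -6


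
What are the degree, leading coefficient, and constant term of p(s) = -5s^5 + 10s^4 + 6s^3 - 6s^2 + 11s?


Highest power of s is 5, with coefficient -5. Constant term is 0.
Degree = 5, leading coefficient = -5, constant term = 0


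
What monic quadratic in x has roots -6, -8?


p(x) = (x + 6)(x + 8)
Expand: x^2 + 14x + 48


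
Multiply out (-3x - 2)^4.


Expand (-3x - 2)^4 by repeated multiplication:
  (-3x - 2)^2 = 9x^2 + 12x + 4
  (-3x - 2)^3 = -27x^3 - 54x^2 - 36x - 8
= 81x^4 + 216x^3 + 216x^2 + 96x + 16


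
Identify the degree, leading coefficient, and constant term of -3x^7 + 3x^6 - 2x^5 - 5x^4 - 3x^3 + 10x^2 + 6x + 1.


Highest power of x is 7, with coefficient -3. Constant term is 1.
Degree = 7, leading coefficient = -3, constant term = 1


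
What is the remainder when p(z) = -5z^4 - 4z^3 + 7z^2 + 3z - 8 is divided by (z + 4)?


By the Remainder Theorem, the remainder equals p(-4):
  -5*(-4)^4 = -1280
  -4*(-4)^3 = 256
  7*(-4)^2 = 112
  3*(-4)^1 = -12
  constant: -8
Sum: -1280 + 256 + 112 - 12 - 8 = -932


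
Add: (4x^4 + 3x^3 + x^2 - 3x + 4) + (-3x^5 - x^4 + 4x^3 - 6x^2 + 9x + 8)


Align terms by degree and add:
  4x^4 + 3x^3 + x^2 - 3x + 4
  -3x^5 - x^4 + 4x^3 - 6x^2 + 9x + 8
= -3x^5 + 3x^4 + 7x^3 - 5x^2 + 6x + 12


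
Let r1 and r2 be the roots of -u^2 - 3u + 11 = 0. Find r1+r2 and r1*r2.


For au^2+bu+c=0: sum = -b/a, product = c/a.
a=-1, b=-3, c=11
Sum = -(-3)/-1 = -3
Product = (11)/-1 = -11


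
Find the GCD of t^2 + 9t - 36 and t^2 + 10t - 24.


Factor each:
  t^2 + 9t - 36 = (t + 12)(t - 3)
  t^2 + 10t - 24 = (t + 12)(t - 2)
Common monic factor: t + 12


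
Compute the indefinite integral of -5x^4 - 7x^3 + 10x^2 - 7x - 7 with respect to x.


Reverse power rule on each term:
  ∫ -5x^4 dx = -x^5
  ∫ -7x^3 dx = -(7/4)x^4
  ∫ 10x^2 dx = (10/3)x^3
  ∫ -7x dx = -(7/2)x^2
  ∫ -7 dx = -7x
F(x) = -x^5 - (7/4)x^4 + (10/3)x^3 - (7/2)x^2 - 7x + C


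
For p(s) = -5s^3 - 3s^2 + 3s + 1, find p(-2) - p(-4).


p(-2) = 23
p(-4) = 261
p(-2) - p(-4) = 23 - 261 = -238


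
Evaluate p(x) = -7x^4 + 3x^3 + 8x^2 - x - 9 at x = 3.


Using direct substitution:
  -7 * (3)^4 = -567
  3 * (3)^3 = 81
  8 * (3)^2 = 72
  -1 * (3)^1 = -3
  constant: -9
Sum = -567 + 81 + 72 - 3 - 9 = -426


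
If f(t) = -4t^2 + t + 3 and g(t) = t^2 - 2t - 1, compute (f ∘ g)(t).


Substitute g(t) into f:
f(g(t)) = -4*(t^2 - 2t - 1)^2 + 1*(t^2 - 2t - 1) + 3
(t^2 - 2t - 1)^2 = t^4 - 4t^3 + 2t^2 + 4t + 1
Expand and combine: -4t^4 + 16t^3 - 7t^2 - 18t - 2


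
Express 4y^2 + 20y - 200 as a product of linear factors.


Roots satisfy r1 + r2 = -b/a = -5 and r1*r2 = c/a = -50.
So r1 = 5, r2 = -10.
4y^2 + 20y - 200 = 4(y - r1)(y - r2) = 4(y - 5)(y + 10)


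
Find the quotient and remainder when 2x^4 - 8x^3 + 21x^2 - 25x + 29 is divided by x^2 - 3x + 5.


(2x^4 - 8x^3 + 21x^2 - 25x + 29) / (x^2 - 3x + 5)
Step 1: 2x^2 * (x^2 - 3x + 5) = 2x^4 - 6x^3 + 10x^2; subtract.
Step 2: -2x * (x^2 - 3x + 5) = -2x^3 + 6x^2 - 10x; subtract.
Step 3: 5 * (x^2 - 3x + 5) = 5x^2 - 15x + 25; subtract.
Quotient: 2x^2 - 2x + 5, Remainder: 4


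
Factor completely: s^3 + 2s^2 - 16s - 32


Try integer roots (divisors of -32). s=-2: p(-2)=0.
Divide out (s + 2): quotient is s^2 - 16.
Factor the quadratic: (s + 4)(s - 4)
Result: (s + 2)(s + 4)(s - 4)


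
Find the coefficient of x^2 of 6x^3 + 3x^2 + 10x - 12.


Read off the coefficient of x^2: 3


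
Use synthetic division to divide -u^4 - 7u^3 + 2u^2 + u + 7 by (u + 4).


Synthetic division with c = -4. Coefficients: -1, -7, 2, 1, 7
Bring down -1.
  -1 * -4 = 4; 4 - 7 = -3
  -3 * -4 = 12; 12 + 2 = 14
  14 * -4 = -56; -56 + 1 = -55
  -55 * -4 = 220; 220 + 7 = 227
Quotient: -u^3 - 3u^2 + 14u - 55, Remainder: 227


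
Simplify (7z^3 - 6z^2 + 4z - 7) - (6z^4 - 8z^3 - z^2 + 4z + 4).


Distribute the minus sign:
  (7z^3 - 6z^2 + 4z - 7)
- (6z^4 - 8z^3 - z^2 + 4z + 4)
Negate second polynomial: -6z^4 + 8z^3 + z^2 - 4z - 4
Add: -6z^4 + 15z^3 - 5z^2 - 11


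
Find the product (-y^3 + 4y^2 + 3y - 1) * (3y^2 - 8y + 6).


Distribute each term of the first polynomial:
  (-y^3)(3y^2 - 8y + 6) = -3y^5 + 8y^4 - 6y^3
  (4y^2)(3y^2 - 8y + 6) = 12y^4 - 32y^3 + 24y^2
  (3y)(3y^2 - 8y + 6) = 9y^3 - 24y^2 + 18y
  (-1)(3y^2 - 8y + 6) = -3y^2 + 8y - 6
Sum: -3y^5 + 20y^4 - 29y^3 - 3y^2 + 26y - 6


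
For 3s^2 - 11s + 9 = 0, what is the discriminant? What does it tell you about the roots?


D = b^2 - 4ac = (-11)^2 - 4(3)(9) = 121 - 108 = 13
Since D > 0: two distinct irrational roots


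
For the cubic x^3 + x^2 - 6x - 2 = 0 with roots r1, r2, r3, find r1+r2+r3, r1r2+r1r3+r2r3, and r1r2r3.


Monic cubic x^3+bx^2+cx+d=0: sum=-b, pairwise sum=c, product=-d.
b=1, c=-6, d=-2
r1+r2+r3 = -1
r1r2+r1r3+r2r3 = -6
r1r2r3 = 2


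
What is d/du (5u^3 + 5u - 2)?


Apply the power rule term by term:
  d/du(5u^3) = 15u^2
  d/du(5u) = 5
  d/du(-2) = 0
p'(u) = 15u^2 + 5


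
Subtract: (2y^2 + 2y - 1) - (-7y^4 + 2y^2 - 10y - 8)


Distribute the minus sign:
  (2y^2 + 2y - 1)
- (-7y^4 + 2y^2 - 10y - 8)
Negate second polynomial: 7y^4 - 2y^2 + 10y + 8
Add: 7y^4 + 12y + 7


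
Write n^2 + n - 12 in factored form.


Roots satisfy r1 + r2 = -b/a = -1 and r1*r2 = c/a = -12.
So r1 = -4, r2 = 3.
n^2 + n - 12 = (n - r1)(n - r2) = (n + 4)(n - 3)


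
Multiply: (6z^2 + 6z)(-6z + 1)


Distribute each term of the first polynomial:
  (6z^2)(-6z + 1) = -36z^3 + 6z^2
  (6z)(-6z + 1) = -36z^2 + 6z
Sum: -36z^3 - 30z^2 + 6z


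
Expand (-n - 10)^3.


Expand (-n - 10)^3 by repeated multiplication:
  (-n - 10)^2 = n^2 + 20n + 100
= -n^3 - 30n^2 - 300n - 1000


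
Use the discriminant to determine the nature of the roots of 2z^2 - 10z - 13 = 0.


D = b^2 - 4ac = (-10)^2 - 4(2)(-13) = 100 + 104 = 204
Since D > 0: two distinct irrational roots


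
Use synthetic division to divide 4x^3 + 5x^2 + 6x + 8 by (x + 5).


Synthetic division with c = -5. Coefficients: 4, 5, 6, 8
Bring down 4.
  4 * -5 = -20; -20 + 5 = -15
  -15 * -5 = 75; 75 + 6 = 81
  81 * -5 = -405; -405 + 8 = -397
Quotient: 4x^2 - 15x + 81, Remainder: -397


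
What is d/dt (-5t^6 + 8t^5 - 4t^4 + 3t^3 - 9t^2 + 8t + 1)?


Apply the power rule term by term:
  d/dt(-5t^6) = -30t^5
  d/dt(8t^5) = 40t^4
  d/dt(-4t^4) = -16t^3
  d/dt(3t^3) = 9t^2
  d/dt(-9t^2) = -18t
  d/dt(8t) = 8
  d/dt(1) = 0
p'(t) = -30t^5 + 40t^4 - 16t^3 + 9t^2 - 18t + 8


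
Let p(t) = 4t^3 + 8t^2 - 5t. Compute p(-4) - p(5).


p(-4) = -108
p(5) = 675
p(-4) - p(5) = -108 - 675 = -783


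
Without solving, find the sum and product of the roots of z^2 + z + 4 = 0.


For az^2+bz+c=0: sum = -b/a, product = c/a.
a=1, b=1, c=4
Sum = -(1)/1 = -1
Product = (4)/1 = 4


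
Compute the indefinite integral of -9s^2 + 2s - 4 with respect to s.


Reverse power rule on each term:
  ∫ -9s^2 ds = -3s^3
  ∫ 2s ds = s^2
  ∫ -4 ds = -4s
F(s) = -3s^3 + s^2 - 4s + C


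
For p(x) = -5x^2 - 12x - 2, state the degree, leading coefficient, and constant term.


Highest power of x is 2, with coefficient -5. Constant term is -2.
Degree = 2, leading coefficient = -5, constant term = -2


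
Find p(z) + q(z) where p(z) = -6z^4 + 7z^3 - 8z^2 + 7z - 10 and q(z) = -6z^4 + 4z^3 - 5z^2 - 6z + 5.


Align terms by degree and add:
  -6z^4 + 7z^3 - 8z^2 + 7z - 10
  -6z^4 + 4z^3 - 5z^2 - 6z + 5
= -12z^4 + 11z^3 - 13z^2 + z - 5


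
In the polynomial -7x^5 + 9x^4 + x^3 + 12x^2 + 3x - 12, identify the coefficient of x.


Read off the coefficient of x: 3


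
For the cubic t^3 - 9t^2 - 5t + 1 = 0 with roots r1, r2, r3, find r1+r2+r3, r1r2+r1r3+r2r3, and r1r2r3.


Monic cubic t^3+bt^2+ct+d=0: sum=-b, pairwise sum=c, product=-d.
b=-9, c=-5, d=1
r1+r2+r3 = 9
r1r2+r1r3+r2r3 = -5
r1r2r3 = -1


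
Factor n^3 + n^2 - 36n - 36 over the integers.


Try integer roots (divisors of -36). n=-1: p(-1)=0.
Divide out (n + 1): quotient is n^2 - 36.
Factor the quadratic: (n + 6)(n - 6)
Result: (n + 1)(n + 6)(n - 6)


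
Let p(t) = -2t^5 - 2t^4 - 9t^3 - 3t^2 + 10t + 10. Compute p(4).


Using direct substitution:
  -2 * (4)^5 = -2048
  -2 * (4)^4 = -512
  -9 * (4)^3 = -576
  -3 * (4)^2 = -48
  10 * (4)^1 = 40
  constant: 10
Sum = -2048 - 512 - 576 - 48 + 40 + 10 = -3134


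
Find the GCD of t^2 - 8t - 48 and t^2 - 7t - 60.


Factor each:
  t^2 - 8t - 48 = (t - 12)(t + 4)
  t^2 - 7t - 60 = (t - 12)(t + 5)
Common monic factor: t - 12


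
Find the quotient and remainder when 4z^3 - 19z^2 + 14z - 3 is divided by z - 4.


(4z^3 - 19z^2 + 14z - 3) / (z - 4)
Step 1: 4z^2 * (z - 4) = 4z^3 - 16z^2; subtract.
Step 2: -3z * (z - 4) = -3z^2 + 12z; subtract.
Step 3: 2 * (z - 4) = 2z - 8; subtract.
Quotient: 4z^2 - 3z + 2, Remainder: 5


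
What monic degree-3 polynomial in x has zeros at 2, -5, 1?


p(x) = (x - 2)(x + 5)(x - 1)
Expand: x^3 + 2x^2 - 13x + 10


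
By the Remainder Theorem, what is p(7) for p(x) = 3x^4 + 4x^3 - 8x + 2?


By the Remainder Theorem, the remainder equals p(7):
  3*(7)^4 = 7203
  4*(7)^3 = 1372
  0*(7)^2 = 0
  -8*(7)^1 = -56
  constant: 2
Sum: 7203 + 1372 + 0 - 56 + 2 = 8521


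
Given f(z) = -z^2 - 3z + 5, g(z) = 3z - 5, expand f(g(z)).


Substitute g(z) into f:
f(g(z)) = -1*(3z - 5)^2 + (-3)*(3z - 5) + 5
(3z - 5)^2 = 9z^2 - 30z + 25
Expand and combine: -9z^2 + 21z - 5


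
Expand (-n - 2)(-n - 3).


Distribute each term of the first polynomial:
  (-n)(-n - 3) = n^2 + 3n
  (-2)(-n - 3) = 2n + 6
Sum: n^2 + 5n + 6


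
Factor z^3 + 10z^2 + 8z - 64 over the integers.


Try integer roots (divisors of -64). z=2: p(2)=0.
Divide out (z - 2): quotient is z^2 + 12z + 32.
Factor the quadratic: (z + 8)(z + 4)
Result: (z - 2)(z + 8)(z + 4)


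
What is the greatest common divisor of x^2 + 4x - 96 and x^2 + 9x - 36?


Factor each:
  x^2 + 4x - 96 = (x + 12)(x - 8)
  x^2 + 9x - 36 = (x + 12)(x - 3)
Common monic factor: x + 12


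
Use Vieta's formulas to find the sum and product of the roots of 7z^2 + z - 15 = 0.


For az^2+bz+c=0: sum = -b/a, product = c/a.
a=7, b=1, c=-15
Sum = -(1)/7 = -1/7
Product = (-15)/7 = -15/7


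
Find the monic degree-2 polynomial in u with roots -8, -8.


p(u) = (u + 8)(u + 8)
Expand: u^2 + 16u + 64


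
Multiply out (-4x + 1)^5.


Expand (-4x + 1)^5 by repeated multiplication:
  (-4x + 1)^2 = 16x^2 - 8x + 1
  (-4x + 1)^3 = -64x^3 + 48x^2 - 12x + 1
  (-4x + 1)^4 = 256x^4 - 256x^3 + 96x^2 - 16x + 1
= -1024x^5 + 1280x^4 - 640x^3 + 160x^2 - 20x + 1


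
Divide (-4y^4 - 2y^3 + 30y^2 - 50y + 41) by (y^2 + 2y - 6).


(-4y^4 - 2y^3 + 30y^2 - 50y + 41) / (y^2 + 2y - 6)
Step 1: -4y^2 * (y^2 + 2y - 6) = -4y^4 - 8y^3 + 24y^2; subtract.
Step 2: 6y * (y^2 + 2y - 6) = 6y^3 + 12y^2 - 36y; subtract.
Step 3: -6 * (y^2 + 2y - 6) = -6y^2 - 12y + 36; subtract.
Quotient: -4y^2 + 6y - 6, Remainder: -2y + 5


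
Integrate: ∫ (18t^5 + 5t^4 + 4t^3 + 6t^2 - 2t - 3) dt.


Reverse power rule on each term:
  ∫ 18t^5 dt = 3t^6
  ∫ 5t^4 dt = t^5
  ∫ 4t^3 dt = t^4
  ∫ 6t^2 dt = 2t^3
  ∫ -2t dt = -t^2
  ∫ -3 dt = -3t
F(t) = 3t^6 + t^5 + t^4 + 2t^3 - t^2 - 3t + C


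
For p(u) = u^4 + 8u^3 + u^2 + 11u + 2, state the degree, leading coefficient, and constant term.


Highest power of u is 4, with coefficient 1. Constant term is 2.
Degree = 4, leading coefficient = 1, constant term = 2


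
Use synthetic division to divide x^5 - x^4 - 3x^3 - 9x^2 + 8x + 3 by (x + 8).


Synthetic division with c = -8. Coefficients: 1, -1, -3, -9, 8, 3
Bring down 1.
  1 * -8 = -8; -8 - 1 = -9
  -9 * -8 = 72; 72 - 3 = 69
  69 * -8 = -552; -552 - 9 = -561
  -561 * -8 = 4488; 4488 + 8 = 4496
  4496 * -8 = -35968; -35968 + 3 = -35965
Quotient: x^4 - 9x^3 + 69x^2 - 561x + 4496, Remainder: -35965


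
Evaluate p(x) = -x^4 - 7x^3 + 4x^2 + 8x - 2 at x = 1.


Using direct substitution:
  -1 * (1)^4 = -1
  -7 * (1)^3 = -7
  4 * (1)^2 = 4
  8 * (1)^1 = 8
  constant: -2
Sum = -1 - 7 + 4 + 8 - 2 = 2


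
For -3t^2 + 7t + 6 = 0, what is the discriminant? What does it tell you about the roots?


D = b^2 - 4ac = (7)^2 - 4(-3)(6) = 49 + 72 = 121
Since D > 0: two distinct rational roots


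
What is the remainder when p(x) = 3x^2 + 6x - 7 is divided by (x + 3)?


By the Remainder Theorem, the remainder equals p(-3):
  3*(-3)^2 = 27
  6*(-3)^1 = -18
  constant: -7
Sum: 27 - 18 - 7 = 2


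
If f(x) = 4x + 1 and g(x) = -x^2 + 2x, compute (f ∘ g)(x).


Substitute g(x) into f:
f(g(x)) = 4*(-x^2 + 2x) + 1
Expand and combine: -4x^2 + 8x + 1


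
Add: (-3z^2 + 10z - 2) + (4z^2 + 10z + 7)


Align terms by degree and add:
  -3z^2 + 10z - 2
+ 4z^2 + 10z + 7
= z^2 + 20z + 5


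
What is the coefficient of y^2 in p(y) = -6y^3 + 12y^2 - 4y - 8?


Read off the coefficient of y^2: 12


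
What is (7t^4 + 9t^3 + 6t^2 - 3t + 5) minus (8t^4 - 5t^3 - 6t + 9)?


Distribute the minus sign:
  (7t^4 + 9t^3 + 6t^2 - 3t + 5)
- (8t^4 - 5t^3 - 6t + 9)
Negate second polynomial: -8t^4 + 5t^3 + 6t - 9
Add: -t^4 + 14t^3 + 6t^2 + 3t - 4


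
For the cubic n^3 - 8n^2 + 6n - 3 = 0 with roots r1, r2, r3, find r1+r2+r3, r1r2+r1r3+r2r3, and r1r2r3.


Monic cubic n^3+bn^2+cn+d=0: sum=-b, pairwise sum=c, product=-d.
b=-8, c=6, d=-3
r1+r2+r3 = 8
r1r2+r1r3+r2r3 = 6
r1r2r3 = 3


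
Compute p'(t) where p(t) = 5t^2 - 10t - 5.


Apply the power rule term by term:
  d/dt(5t^2) = 10t
  d/dt(-10t) = -10
  d/dt(-5) = 0
p'(t) = 10t - 10


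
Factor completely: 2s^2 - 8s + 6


Roots satisfy r1 + r2 = -b/a = 4 and r1*r2 = c/a = 3.
So r1 = 3, r2 = 1.
2s^2 - 8s + 6 = 2(s - r1)(s - r2) = 2(s - 3)(s - 1)


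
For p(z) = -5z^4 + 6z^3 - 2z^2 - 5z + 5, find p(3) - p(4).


p(3) = -271
p(4) = -943
p(3) - p(4) = -271 + 943 = 672


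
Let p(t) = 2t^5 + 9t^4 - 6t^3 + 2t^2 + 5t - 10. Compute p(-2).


Using direct substitution:
  2 * (-2)^5 = -64
  9 * (-2)^4 = 144
  -6 * (-2)^3 = 48
  2 * (-2)^2 = 8
  5 * (-2)^1 = -10
  constant: -10
Sum = -64 + 144 + 48 + 8 - 10 - 10 = 116


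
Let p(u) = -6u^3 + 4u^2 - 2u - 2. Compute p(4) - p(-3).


p(4) = -330
p(-3) = 202
p(4) - p(-3) = -330 - 202 = -532


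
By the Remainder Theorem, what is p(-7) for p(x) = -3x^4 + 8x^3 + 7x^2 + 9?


By the Remainder Theorem, the remainder equals p(-7):
  -3*(-7)^4 = -7203
  8*(-7)^3 = -2744
  7*(-7)^2 = 343
  0*(-7)^1 = 0
  constant: 9
Sum: -7203 - 2744 + 343 + 0 + 9 = -9595


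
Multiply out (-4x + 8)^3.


Expand (-4x + 8)^3 by repeated multiplication:
  (-4x + 8)^2 = 16x^2 - 64x + 64
= -64x^3 + 384x^2 - 768x + 512


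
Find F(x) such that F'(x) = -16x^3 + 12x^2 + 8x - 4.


Reverse power rule on each term:
  ∫ -16x^3 dx = -4x^4
  ∫ 12x^2 dx = 4x^3
  ∫ 8x dx = 4x^2
  ∫ -4 dx = -4x
F(x) = -4x^4 + 4x^3 + 4x^2 - 4x + C


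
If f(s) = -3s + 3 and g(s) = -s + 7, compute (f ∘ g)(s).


Substitute g(s) into f:
f(g(s)) = -3*(-s + 7) + 3
Expand and combine: 3s - 18


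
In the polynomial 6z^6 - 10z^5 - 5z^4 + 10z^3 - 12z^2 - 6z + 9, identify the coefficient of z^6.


Read off the coefficient of z^6: 6


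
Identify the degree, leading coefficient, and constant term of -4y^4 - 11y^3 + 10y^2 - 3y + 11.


Highest power of y is 4, with coefficient -4. Constant term is 11.
Degree = 4, leading coefficient = -4, constant term = 11


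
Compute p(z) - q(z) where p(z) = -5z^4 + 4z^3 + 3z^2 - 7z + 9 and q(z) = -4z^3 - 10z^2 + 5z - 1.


Distribute the minus sign:
  (-5z^4 + 4z^3 + 3z^2 - 7z + 9)
- (-4z^3 - 10z^2 + 5z - 1)
Negate second polynomial: 4z^3 + 10z^2 - 5z + 1
Add: -5z^4 + 8z^3 + 13z^2 - 12z + 10


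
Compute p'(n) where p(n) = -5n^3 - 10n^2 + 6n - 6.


Apply the power rule term by term:
  d/dn(-5n^3) = -15n^2
  d/dn(-10n^2) = -20n
  d/dn(6n) = 6
  d/dn(-6) = 0
p'(n) = -15n^2 - 20n + 6


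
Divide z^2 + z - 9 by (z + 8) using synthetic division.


Synthetic division with c = -8. Coefficients: 1, 1, -9
Bring down 1.
  1 * -8 = -8; -8 + 1 = -7
  -7 * -8 = 56; 56 - 9 = 47
Quotient: z - 7, Remainder: 47


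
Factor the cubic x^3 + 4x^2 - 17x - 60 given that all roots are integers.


Try integer roots (divisors of -60). x=-5: p(-5)=0.
Divide out (x + 5): quotient is x^2 - x - 12.
Factor the quadratic: (x - 4)(x + 3)
Result: (x + 5)(x - 4)(x + 3)


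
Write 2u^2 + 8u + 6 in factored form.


Roots satisfy r1 + r2 = -b/a = -4 and r1*r2 = c/a = 3.
So r1 = -1, r2 = -3.
2u^2 + 8u + 6 = 2(u - r1)(u - r2) = 2(u + 1)(u + 3)


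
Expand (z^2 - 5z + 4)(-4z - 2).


Distribute each term of the first polynomial:
  (z^2)(-4z - 2) = -4z^3 - 2z^2
  (-5z)(-4z - 2) = 20z^2 + 10z
  (4)(-4z - 2) = -16z - 8
Sum: -4z^3 + 18z^2 - 6z - 8


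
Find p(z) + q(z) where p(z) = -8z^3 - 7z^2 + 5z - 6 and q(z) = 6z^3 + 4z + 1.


Align terms by degree and add:
  -8z^3 - 7z^2 + 5z - 6
+ 6z^3 + 4z + 1
= -2z^3 - 7z^2 + 9z - 5


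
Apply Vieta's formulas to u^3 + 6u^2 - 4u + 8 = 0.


Monic cubic u^3+bu^2+cu+d=0: sum=-b, pairwise sum=c, product=-d.
b=6, c=-4, d=8
r1+r2+r3 = -6
r1r2+r1r3+r2r3 = -4
r1r2r3 = -8


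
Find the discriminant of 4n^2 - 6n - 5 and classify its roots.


D = b^2 - 4ac = (-6)^2 - 4(4)(-5) = 36 + 80 = 116
Since D > 0: two distinct irrational roots


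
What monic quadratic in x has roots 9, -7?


p(x) = (x - 9)(x + 7)
Expand: x^2 - 2x - 63


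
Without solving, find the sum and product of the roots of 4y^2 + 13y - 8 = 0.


For ay^2+by+c=0: sum = -b/a, product = c/a.
a=4, b=13, c=-8
Sum = -(13)/4 = -13/4
Product = (-8)/4 = -2


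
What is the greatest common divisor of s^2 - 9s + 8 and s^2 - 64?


Factor each:
  s^2 - 9s + 8 = (s - 8)(s - 1)
  s^2 - 64 = (s - 8)(s + 8)
Common monic factor: s - 8


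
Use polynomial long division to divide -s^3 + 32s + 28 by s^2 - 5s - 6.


(-s^3 + 32s + 28) / (s^2 - 5s - 6)
Step 1: -s * (s^2 - 5s - 6) = -s^3 + 5s^2 + 6s; subtract.
Step 2: -5 * (s^2 - 5s - 6) = -5s^2 + 25s + 30; subtract.
Quotient: -s - 5, Remainder: s - 2


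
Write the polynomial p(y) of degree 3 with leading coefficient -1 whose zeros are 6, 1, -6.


p(y) = -(y - 6)(y - 1)(y + 6)
Expand: -y^3 + y^2 + 36y - 36


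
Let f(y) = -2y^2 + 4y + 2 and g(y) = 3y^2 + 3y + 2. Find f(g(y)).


Substitute g(y) into f:
f(g(y)) = -2*(3y^2 + 3y + 2)^2 + 4*(3y^2 + 3y + 2) + 2
(3y^2 + 3y + 2)^2 = 9y^4 + 18y^3 + 21y^2 + 12y + 4
Expand and combine: -18y^4 - 36y^3 - 30y^2 - 12y + 2


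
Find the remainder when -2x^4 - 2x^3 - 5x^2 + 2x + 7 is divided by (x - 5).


By the Remainder Theorem, the remainder equals p(5):
  -2*(5)^4 = -1250
  -2*(5)^3 = -250
  -5*(5)^2 = -125
  2*(5)^1 = 10
  constant: 7
Sum: -1250 - 250 - 125 + 10 + 7 = -1608


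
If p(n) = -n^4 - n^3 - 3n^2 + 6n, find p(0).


Using direct substitution:
  -1 * (0)^4 = 0
  -1 * (0)^3 = 0
  -3 * (0)^2 = 0
  6 * (0)^1 = 0
  constant: 0
Sum = 0 + 0 + 0 + 0 + 0 = 0


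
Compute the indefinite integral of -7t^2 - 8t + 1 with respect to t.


Reverse power rule on each term:
  ∫ -7t^2 dt = -(7/3)t^3
  ∫ -8t dt = -4t^2
  ∫ 1 dt = t
F(t) = -(7/3)t^3 - 4t^2 + t + C


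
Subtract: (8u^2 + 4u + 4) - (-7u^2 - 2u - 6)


Distribute the minus sign:
  (8u^2 + 4u + 4)
- (-7u^2 - 2u - 6)
Negate second polynomial: 7u^2 + 2u + 6
Add: 15u^2 + 6u + 10


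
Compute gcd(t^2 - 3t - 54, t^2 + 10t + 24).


Factor each:
  t^2 - 3t - 54 = (t + 6)(t - 9)
  t^2 + 10t + 24 = (t + 6)(t + 4)
Common monic factor: t + 6


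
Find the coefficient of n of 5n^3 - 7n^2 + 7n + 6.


Read off the coefficient of n: 7


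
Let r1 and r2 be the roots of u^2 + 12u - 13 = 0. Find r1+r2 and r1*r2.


For au^2+bu+c=0: sum = -b/a, product = c/a.
a=1, b=12, c=-13
Sum = -(12)/1 = -12
Product = (-13)/1 = -13


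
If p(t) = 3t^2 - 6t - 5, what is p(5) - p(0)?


p(5) = 40
p(0) = -5
p(5) - p(0) = 40 + 5 = 45


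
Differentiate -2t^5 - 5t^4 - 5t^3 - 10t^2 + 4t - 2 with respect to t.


Apply the power rule term by term:
  d/dt(-2t^5) = -10t^4
  d/dt(-5t^4) = -20t^3
  d/dt(-5t^3) = -15t^2
  d/dt(-10t^2) = -20t
  d/dt(4t) = 4
  d/dt(-2) = 0
p'(t) = -10t^4 - 20t^3 - 15t^2 - 20t + 4


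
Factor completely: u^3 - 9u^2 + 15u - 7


Try integer roots (divisors of -7). u=1: p(1)=0.
Divide out (u - 1): quotient is u^2 - 8u + 7.
Factor the quadratic: (u - 7)(u - 1)
Result: (u - 1)(u - 7)(u - 1)


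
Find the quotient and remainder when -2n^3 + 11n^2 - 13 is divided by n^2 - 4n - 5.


(-2n^3 + 11n^2 - 13) / (n^2 - 4n - 5)
Step 1: -2n * (n^2 - 4n - 5) = -2n^3 + 8n^2 + 10n; subtract.
Step 2: 3 * (n^2 - 4n - 5) = 3n^2 - 12n - 15; subtract.
Quotient: -2n + 3, Remainder: 2n + 2


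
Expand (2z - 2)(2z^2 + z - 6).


Distribute each term of the first polynomial:
  (2z)(2z^2 + z - 6) = 4z^3 + 2z^2 - 12z
  (-2)(2z^2 + z - 6) = -4z^2 - 2z + 12
Sum: 4z^3 - 2z^2 - 14z + 12


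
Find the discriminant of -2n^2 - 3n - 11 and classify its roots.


D = b^2 - 4ac = (-3)^2 - 4(-2)(-11) = 9 - 88 = -79
Since D < 0: two complex conjugate roots (no real roots)


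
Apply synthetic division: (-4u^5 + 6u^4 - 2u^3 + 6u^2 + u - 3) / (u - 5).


Synthetic division with c = 5. Coefficients: -4, 6, -2, 6, 1, -3
Bring down -4.
  -4 * 5 = -20; -20 + 6 = -14
  -14 * 5 = -70; -70 - 2 = -72
  -72 * 5 = -360; -360 + 6 = -354
  -354 * 5 = -1770; -1770 + 1 = -1769
  -1769 * 5 = -8845; -8845 - 3 = -8848
Quotient: -4u^4 - 14u^3 - 72u^2 - 354u - 1769, Remainder: -8848


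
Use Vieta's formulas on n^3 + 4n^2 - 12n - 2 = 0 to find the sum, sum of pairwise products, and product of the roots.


Monic cubic n^3+bn^2+cn+d=0: sum=-b, pairwise sum=c, product=-d.
b=4, c=-12, d=-2
r1+r2+r3 = -4
r1r2+r1r3+r2r3 = -12
r1r2r3 = 2


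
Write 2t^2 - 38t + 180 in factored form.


Roots satisfy r1 + r2 = -b/a = 19 and r1*r2 = c/a = 90.
So r1 = 10, r2 = 9.
2t^2 - 38t + 180 = 2(t - r1)(t - r2) = 2(t - 10)(t - 9)


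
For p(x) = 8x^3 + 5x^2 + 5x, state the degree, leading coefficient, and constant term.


Highest power of x is 3, with coefficient 8. Constant term is 0.
Degree = 3, leading coefficient = 8, constant term = 0
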